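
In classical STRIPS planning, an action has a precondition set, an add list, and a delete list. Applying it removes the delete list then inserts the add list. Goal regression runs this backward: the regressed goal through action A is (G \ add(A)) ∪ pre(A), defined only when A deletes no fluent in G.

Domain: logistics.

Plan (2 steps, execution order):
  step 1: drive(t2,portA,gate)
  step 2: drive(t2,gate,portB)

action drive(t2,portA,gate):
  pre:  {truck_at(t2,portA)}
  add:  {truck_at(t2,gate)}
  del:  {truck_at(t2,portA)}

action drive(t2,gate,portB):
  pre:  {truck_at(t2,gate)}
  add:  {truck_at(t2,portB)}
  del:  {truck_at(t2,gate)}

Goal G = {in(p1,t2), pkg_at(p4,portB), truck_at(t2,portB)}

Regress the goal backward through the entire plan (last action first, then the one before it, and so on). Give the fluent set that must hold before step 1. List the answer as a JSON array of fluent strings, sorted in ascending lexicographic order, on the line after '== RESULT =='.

Regress step by step:
  through step 2 (drive(t2,gate,portB)): drop {truck_at(t2,portB)}, keep {in(p1,t2), pkg_at(p4,portB)}, require {truck_at(t2,gate)}
    → {in(p1,t2), pkg_at(p4,portB), truck_at(t2,gate)}
  through step 1 (drive(t2,portA,gate)): drop {truck_at(t2,gate)}, keep {in(p1,t2), pkg_at(p4,portB)}, require {truck_at(t2,portA)}
    → {in(p1,t2), pkg_at(p4,portB), truck_at(t2,portA)}

== RESULT ==
["in(p1,t2)", "pkg_at(p4,portB)", "truck_at(t2,portA)"]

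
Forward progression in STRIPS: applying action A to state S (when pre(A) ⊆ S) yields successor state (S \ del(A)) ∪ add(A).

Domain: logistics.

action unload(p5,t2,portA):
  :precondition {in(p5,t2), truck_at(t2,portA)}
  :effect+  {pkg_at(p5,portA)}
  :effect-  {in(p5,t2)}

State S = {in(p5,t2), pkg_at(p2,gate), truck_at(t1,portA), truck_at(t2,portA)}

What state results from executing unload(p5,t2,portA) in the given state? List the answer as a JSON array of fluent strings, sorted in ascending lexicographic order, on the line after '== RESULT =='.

Compute (S \ del) ∪ add:
  pre ⊆ S: {in(p5,t2), truck_at(t2,portA)} ⊆ S  — applicable
  S \ del = {pkg_at(p2,gate), truck_at(t1,portA), truck_at(t2,portA)}
  ∪ add   = {pkg_at(p2,gate), pkg_at(p5,portA), truck_at(t1,portA), truck_at(t2,portA)}

== RESULT ==
["pkg_at(p2,gate)", "pkg_at(p5,portA)", "truck_at(t1,portA)", "truck_at(t2,portA)"]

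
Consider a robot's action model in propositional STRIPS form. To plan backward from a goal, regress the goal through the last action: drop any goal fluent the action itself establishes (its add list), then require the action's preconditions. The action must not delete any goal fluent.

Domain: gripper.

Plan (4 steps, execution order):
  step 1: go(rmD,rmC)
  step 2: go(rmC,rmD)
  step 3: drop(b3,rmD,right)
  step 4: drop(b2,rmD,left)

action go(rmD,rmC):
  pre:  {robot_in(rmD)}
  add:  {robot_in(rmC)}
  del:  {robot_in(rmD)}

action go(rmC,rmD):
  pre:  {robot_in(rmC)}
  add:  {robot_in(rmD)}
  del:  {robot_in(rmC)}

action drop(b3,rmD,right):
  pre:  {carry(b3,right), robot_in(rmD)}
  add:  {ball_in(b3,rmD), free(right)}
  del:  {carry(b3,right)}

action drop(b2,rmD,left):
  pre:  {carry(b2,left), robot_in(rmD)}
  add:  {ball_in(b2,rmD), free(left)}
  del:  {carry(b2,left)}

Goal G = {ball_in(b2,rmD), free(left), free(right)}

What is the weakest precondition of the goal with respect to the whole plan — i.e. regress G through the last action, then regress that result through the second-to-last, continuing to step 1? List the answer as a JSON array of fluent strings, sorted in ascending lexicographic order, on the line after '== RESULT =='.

Regress step by step:
  through step 4 (drop(b2,rmD,left)): drop {ball_in(b2,rmD), free(left)}, keep {free(right)}, require {carry(b2,left), robot_in(rmD)}
    → {carry(b2,left), free(right), robot_in(rmD)}
  through step 3 (drop(b3,rmD,right)): drop {free(right)}, keep {carry(b2,left), robot_in(rmD)}, require {carry(b3,right), robot_in(rmD)}
    → {carry(b2,left), carry(b3,right), robot_in(rmD)}
  through step 2 (go(rmC,rmD)): drop {robot_in(rmD)}, keep {carry(b2,left), carry(b3,right)}, require {robot_in(rmC)}
    → {carry(b2,left), carry(b3,right), robot_in(rmC)}
  through step 1 (go(rmD,rmC)): drop {robot_in(rmC)}, keep {carry(b2,left), carry(b3,right)}, require {robot_in(rmD)}
    → {carry(b2,left), carry(b3,right), robot_in(rmD)}

== RESULT ==
["carry(b2,left)", "carry(b3,right)", "robot_in(rmD)"]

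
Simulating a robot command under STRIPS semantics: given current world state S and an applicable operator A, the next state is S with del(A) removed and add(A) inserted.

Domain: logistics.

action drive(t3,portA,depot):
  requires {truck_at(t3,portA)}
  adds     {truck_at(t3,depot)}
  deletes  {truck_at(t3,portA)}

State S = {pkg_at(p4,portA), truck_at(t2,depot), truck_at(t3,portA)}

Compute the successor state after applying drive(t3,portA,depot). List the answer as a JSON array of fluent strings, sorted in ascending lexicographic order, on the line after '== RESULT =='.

Compute (S \ del) ∪ add:
  pre ⊆ S: {truck_at(t3,portA)} ⊆ S  — applicable
  S \ del = {pkg_at(p4,portA), truck_at(t2,depot)}
  ∪ add   = {pkg_at(p4,portA), truck_at(t2,depot), truck_at(t3,depot)}

== RESULT ==
["pkg_at(p4,portA)", "truck_at(t2,depot)", "truck_at(t3,depot)"]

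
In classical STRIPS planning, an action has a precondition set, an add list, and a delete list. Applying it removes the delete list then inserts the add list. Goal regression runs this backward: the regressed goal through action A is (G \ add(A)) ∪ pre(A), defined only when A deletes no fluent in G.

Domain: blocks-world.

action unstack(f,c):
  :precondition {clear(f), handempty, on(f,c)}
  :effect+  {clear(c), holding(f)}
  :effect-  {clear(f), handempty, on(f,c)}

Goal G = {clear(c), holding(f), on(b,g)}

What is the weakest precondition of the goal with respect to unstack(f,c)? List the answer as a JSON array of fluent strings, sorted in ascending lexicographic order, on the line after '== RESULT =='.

Compute (G \ add) ∪ pre:
  G ∩ del = {}  (empty — regression defined)
  G \ add = {clear(c), holding(f), on(b,g)} \ {clear(c), holding(f)} = {on(b,g)}
  ∪ pre   = {on(b,g)} ∪ {clear(f), handempty, on(f,c)}
          = {clear(f), handempty, on(b,g), on(f,c)}

== RESULT ==
["clear(f)", "handempty", "on(b,g)", "on(f,c)"]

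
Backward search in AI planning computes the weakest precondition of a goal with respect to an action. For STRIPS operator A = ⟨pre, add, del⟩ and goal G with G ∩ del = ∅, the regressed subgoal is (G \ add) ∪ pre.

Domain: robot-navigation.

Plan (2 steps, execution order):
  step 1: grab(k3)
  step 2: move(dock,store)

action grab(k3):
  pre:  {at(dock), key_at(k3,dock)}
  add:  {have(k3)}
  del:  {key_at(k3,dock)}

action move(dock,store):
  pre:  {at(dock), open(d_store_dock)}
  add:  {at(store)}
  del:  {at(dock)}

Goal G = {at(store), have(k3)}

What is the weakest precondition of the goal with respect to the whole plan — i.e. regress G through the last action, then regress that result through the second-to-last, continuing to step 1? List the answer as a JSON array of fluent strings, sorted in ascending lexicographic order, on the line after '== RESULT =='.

Regress step by step:
  through step 2 (move(dock,store)): drop {at(store)}, keep {have(k3)}, require {at(dock), open(d_store_dock)}
    → {at(dock), have(k3), open(d_store_dock)}
  through step 1 (grab(k3)): drop {have(k3)}, keep {at(dock), open(d_store_dock)}, require {at(dock), key_at(k3,dock)}
    → {at(dock), key_at(k3,dock), open(d_store_dock)}

== RESULT ==
["at(dock)", "key_at(k3,dock)", "open(d_store_dock)"]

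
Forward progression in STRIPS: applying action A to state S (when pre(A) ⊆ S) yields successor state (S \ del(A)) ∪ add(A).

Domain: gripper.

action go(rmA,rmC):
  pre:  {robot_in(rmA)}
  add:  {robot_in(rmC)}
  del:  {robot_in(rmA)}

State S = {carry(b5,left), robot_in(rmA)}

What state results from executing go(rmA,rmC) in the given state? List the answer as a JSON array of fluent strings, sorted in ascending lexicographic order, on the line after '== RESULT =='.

Progress:
  pre ⊆ S: {robot_in(rmA)} ⊆ S  — applicable
  S \ del = {carry(b5,left)}
  ∪ add   = {carry(b5,left), robot_in(rmC)}

== RESULT ==
["carry(b5,left)", "robot_in(rmC)"]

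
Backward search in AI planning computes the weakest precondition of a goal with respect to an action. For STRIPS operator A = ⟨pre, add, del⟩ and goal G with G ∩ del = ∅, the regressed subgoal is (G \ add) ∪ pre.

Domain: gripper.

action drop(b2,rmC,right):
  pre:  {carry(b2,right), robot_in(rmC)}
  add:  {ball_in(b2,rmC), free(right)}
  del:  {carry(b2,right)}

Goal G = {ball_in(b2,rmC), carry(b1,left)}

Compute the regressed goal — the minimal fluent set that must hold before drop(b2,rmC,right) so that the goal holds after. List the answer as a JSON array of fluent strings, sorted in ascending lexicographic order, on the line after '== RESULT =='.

Compute (G \ add) ∪ pre:
  G ∩ del = {}  (empty — regression defined)
  G \ add = {ball_in(b2,rmC), carry(b1,left)} \ {ball_in(b2,rmC), free(right)} = {carry(b1,left)}
  ∪ pre   = {carry(b1,left)} ∪ {carry(b2,right), robot_in(rmC)}
          = {carry(b1,left), carry(b2,right), robot_in(rmC)}

== RESULT ==
["carry(b1,left)", "carry(b2,right)", "robot_in(rmC)"]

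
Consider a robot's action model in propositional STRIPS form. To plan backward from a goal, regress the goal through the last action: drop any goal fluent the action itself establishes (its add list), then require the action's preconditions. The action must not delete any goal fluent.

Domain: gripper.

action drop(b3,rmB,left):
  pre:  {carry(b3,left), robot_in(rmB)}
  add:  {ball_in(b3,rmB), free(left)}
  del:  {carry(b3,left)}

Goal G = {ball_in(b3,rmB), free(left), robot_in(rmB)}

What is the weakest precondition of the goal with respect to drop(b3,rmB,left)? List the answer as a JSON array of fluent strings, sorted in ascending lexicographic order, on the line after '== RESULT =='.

Regress:
  G ∩ del = {}  (empty — regression defined)
  G \ add = {ball_in(b3,rmB), free(left), robot_in(rmB)} \ {ball_in(b3,rmB), free(left)} = {robot_in(rmB)}
  ∪ pre   = {robot_in(rmB)} ∪ {carry(b3,left), robot_in(rmB)}
          = {carry(b3,left), robot_in(rmB)}

== RESULT ==
["carry(b3,left)", "robot_in(rmB)"]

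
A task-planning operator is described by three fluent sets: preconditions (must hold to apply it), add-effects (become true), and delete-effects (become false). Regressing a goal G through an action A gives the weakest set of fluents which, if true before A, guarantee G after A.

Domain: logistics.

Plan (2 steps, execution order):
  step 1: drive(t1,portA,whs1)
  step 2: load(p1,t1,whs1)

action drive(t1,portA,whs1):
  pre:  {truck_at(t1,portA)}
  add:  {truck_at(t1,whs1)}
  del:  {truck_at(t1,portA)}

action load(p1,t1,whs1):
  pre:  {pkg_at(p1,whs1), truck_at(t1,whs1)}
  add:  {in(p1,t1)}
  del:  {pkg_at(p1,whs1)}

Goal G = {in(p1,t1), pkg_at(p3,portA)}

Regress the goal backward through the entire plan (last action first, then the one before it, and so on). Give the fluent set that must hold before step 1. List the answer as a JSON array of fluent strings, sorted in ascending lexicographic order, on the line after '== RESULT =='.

Regress step by step:
  through step 2 (load(p1,t1,whs1)): drop {in(p1,t1)}, keep {pkg_at(p3,portA)}, require {pkg_at(p1,whs1), truck_at(t1,whs1)}
    → {pkg_at(p1,whs1), pkg_at(p3,portA), truck_at(t1,whs1)}
  through step 1 (drive(t1,portA,whs1)): drop {truck_at(t1,whs1)}, keep {pkg_at(p1,whs1), pkg_at(p3,portA)}, require {truck_at(t1,portA)}
    → {pkg_at(p1,whs1), pkg_at(p3,portA), truck_at(t1,portA)}

== RESULT ==
["pkg_at(p1,whs1)", "pkg_at(p3,portA)", "truck_at(t1,portA)"]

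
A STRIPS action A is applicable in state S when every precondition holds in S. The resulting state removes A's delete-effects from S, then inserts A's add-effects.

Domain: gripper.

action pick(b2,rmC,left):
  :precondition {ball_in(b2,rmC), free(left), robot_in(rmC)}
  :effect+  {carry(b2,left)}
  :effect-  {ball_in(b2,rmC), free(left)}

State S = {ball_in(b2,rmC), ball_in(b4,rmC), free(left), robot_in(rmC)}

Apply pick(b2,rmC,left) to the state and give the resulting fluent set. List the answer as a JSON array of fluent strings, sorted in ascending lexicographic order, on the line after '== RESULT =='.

Progress:
  pre ⊆ S: {ball_in(b2,rmC), free(left), robot_in(rmC)} ⊆ S  — applicable
  S \ del = {ball_in(b4,rmC), robot_in(rmC)}
  ∪ add   = {ball_in(b4,rmC), carry(b2,left), robot_in(rmC)}

== RESULT ==
["ball_in(b4,rmC)", "carry(b2,left)", "robot_in(rmC)"]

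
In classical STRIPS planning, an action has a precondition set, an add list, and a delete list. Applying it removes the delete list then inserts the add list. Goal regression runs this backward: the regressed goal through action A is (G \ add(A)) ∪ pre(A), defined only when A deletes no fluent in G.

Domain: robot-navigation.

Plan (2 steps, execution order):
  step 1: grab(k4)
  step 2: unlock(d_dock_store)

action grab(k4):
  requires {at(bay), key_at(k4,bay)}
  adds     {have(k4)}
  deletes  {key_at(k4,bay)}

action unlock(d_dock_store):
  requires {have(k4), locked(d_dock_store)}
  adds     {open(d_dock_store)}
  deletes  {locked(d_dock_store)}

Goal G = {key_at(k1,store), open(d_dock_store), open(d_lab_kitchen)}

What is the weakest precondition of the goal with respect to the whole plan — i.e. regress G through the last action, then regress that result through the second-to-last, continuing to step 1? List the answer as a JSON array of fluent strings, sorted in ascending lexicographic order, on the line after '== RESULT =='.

Work backward from the goal:
  through step 2 (unlock(d_dock_store)): drop {open(d_dock_store)}, keep {key_at(k1,store), open(d_lab_kitchen)}, require {have(k4), locked(d_dock_store)}
    → {have(k4), key_at(k1,store), locked(d_dock_store), open(d_lab_kitchen)}
  through step 1 (grab(k4)): drop {have(k4)}, keep {key_at(k1,store), locked(d_dock_store), open(d_lab_kitchen)}, require {at(bay), key_at(k4,bay)}
    → {at(bay), key_at(k1,store), key_at(k4,bay), locked(d_dock_store), open(d_lab_kitchen)}

== RESULT ==
["at(bay)", "key_at(k1,store)", "key_at(k4,bay)", "locked(d_dock_store)", "open(d_lab_kitchen)"]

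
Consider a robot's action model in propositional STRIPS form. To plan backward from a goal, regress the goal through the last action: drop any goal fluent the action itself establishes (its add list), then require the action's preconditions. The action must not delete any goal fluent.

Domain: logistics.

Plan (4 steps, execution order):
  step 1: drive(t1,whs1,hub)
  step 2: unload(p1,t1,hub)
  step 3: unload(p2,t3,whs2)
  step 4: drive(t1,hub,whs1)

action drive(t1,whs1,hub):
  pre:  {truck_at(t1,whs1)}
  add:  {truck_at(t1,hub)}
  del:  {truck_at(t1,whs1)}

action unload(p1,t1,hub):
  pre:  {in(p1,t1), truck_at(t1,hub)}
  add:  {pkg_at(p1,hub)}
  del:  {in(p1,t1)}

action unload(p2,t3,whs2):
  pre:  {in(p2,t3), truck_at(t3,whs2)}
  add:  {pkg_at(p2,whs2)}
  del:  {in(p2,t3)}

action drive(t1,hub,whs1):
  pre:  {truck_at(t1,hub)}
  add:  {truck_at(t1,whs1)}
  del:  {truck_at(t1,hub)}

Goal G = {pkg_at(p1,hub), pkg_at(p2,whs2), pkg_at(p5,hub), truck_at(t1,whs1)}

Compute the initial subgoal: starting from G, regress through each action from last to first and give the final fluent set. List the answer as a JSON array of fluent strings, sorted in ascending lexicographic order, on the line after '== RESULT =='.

Regress step by step:
  through step 4 (drive(t1,hub,whs1)): drop {truck_at(t1,whs1)}, keep {pkg_at(p1,hub), pkg_at(p2,whs2), pkg_at(p5,hub)}, require {truck_at(t1,hub)}
    → {pkg_at(p1,hub), pkg_at(p2,whs2), pkg_at(p5,hub), truck_at(t1,hub)}
  through step 3 (unload(p2,t3,whs2)): drop {pkg_at(p2,whs2)}, keep {pkg_at(p1,hub), pkg_at(p5,hub), truck_at(t1,hub)}, require {in(p2,t3), truck_at(t3,whs2)}
    → {in(p2,t3), pkg_at(p1,hub), pkg_at(p5,hub), truck_at(t1,hub), truck_at(t3,whs2)}
  through step 2 (unload(p1,t1,hub)): drop {pkg_at(p1,hub)}, keep {in(p2,t3), pkg_at(p5,hub), truck_at(t1,hub), truck_at(t3,whs2)}, require {in(p1,t1), truck_at(t1,hub)}
    → {in(p1,t1), in(p2,t3), pkg_at(p5,hub), truck_at(t1,hub), truck_at(t3,whs2)}
  through step 1 (drive(t1,whs1,hub)): drop {truck_at(t1,hub)}, keep {in(p1,t1), in(p2,t3), pkg_at(p5,hub), truck_at(t3,whs2)}, require {truck_at(t1,whs1)}
    → {in(p1,t1), in(p2,t3), pkg_at(p5,hub), truck_at(t1,whs1), truck_at(t3,whs2)}

== RESULT ==
["in(p1,t1)", "in(p2,t3)", "pkg_at(p5,hub)", "truck_at(t1,whs1)", "truck_at(t3,whs2)"]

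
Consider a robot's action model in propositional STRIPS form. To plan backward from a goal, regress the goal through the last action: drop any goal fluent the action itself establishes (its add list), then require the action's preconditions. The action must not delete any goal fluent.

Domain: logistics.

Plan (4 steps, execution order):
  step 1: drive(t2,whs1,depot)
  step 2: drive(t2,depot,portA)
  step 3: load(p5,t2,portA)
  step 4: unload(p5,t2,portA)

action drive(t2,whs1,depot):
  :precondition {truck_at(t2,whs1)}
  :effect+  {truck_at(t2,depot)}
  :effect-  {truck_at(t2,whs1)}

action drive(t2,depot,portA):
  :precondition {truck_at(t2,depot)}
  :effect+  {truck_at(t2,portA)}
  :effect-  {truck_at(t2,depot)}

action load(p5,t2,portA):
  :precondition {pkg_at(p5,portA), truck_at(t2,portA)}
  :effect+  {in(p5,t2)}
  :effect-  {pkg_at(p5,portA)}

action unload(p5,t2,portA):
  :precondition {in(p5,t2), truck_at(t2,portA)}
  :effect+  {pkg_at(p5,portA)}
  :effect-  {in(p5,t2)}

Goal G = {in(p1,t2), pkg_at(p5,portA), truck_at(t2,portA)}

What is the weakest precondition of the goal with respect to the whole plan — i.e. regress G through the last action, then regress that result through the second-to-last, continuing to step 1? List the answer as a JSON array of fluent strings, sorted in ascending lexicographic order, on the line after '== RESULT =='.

Regress step by step:
  through step 4 (unload(p5,t2,portA)): drop {pkg_at(p5,portA)}, keep {in(p1,t2), truck_at(t2,portA)}, require {in(p5,t2), truck_at(t2,portA)}
    → {in(p1,t2), in(p5,t2), truck_at(t2,portA)}
  through step 3 (load(p5,t2,portA)): drop {in(p5,t2)}, keep {in(p1,t2), truck_at(t2,portA)}, require {pkg_at(p5,portA), truck_at(t2,portA)}
    → {in(p1,t2), pkg_at(p5,portA), truck_at(t2,portA)}
  through step 2 (drive(t2,depot,portA)): drop {truck_at(t2,portA)}, keep {in(p1,t2), pkg_at(p5,portA)}, require {truck_at(t2,depot)}
    → {in(p1,t2), pkg_at(p5,portA), truck_at(t2,depot)}
  through step 1 (drive(t2,whs1,depot)): drop {truck_at(t2,depot)}, keep {in(p1,t2), pkg_at(p5,portA)}, require {truck_at(t2,whs1)}
    → {in(p1,t2), pkg_at(p5,portA), truck_at(t2,whs1)}

== RESULT ==
["in(p1,t2)", "pkg_at(p5,portA)", "truck_at(t2,whs1)"]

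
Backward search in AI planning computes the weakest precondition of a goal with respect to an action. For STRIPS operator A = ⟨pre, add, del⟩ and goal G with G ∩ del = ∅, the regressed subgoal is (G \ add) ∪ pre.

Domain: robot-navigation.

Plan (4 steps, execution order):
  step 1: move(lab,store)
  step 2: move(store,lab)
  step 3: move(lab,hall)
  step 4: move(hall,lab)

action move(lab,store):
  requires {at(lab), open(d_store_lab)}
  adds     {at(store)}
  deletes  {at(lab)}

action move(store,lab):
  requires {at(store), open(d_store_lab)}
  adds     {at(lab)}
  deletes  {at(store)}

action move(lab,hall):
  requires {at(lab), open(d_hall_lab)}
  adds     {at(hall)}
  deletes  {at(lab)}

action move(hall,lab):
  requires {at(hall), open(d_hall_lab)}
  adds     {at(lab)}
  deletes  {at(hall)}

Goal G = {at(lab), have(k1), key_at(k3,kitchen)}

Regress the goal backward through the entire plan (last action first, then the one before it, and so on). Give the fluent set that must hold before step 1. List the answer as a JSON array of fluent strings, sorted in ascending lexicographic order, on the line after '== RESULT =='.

Work backward from the goal:
  through step 4 (move(hall,lab)): drop {at(lab)}, keep {have(k1), key_at(k3,kitchen)}, require {at(hall), open(d_hall_lab)}
    → {at(hall), have(k1), key_at(k3,kitchen), open(d_hall_lab)}
  through step 3 (move(lab,hall)): drop {at(hall)}, keep {have(k1), key_at(k3,kitchen), open(d_hall_lab)}, require {at(lab), open(d_hall_lab)}
    → {at(lab), have(k1), key_at(k3,kitchen), open(d_hall_lab)}
  through step 2 (move(store,lab)): drop {at(lab)}, keep {have(k1), key_at(k3,kitchen), open(d_hall_lab)}, require {at(store), open(d_store_lab)}
    → {at(store), have(k1), key_at(k3,kitchen), open(d_hall_lab), open(d_store_lab)}
  through step 1 (move(lab,store)): drop {at(store)}, keep {have(k1), key_at(k3,kitchen), open(d_hall_lab), open(d_store_lab)}, require {at(lab), open(d_store_lab)}
    → {at(lab), have(k1), key_at(k3,kitchen), open(d_hall_lab), open(d_store_lab)}

== RESULT ==
["at(lab)", "have(k1)", "key_at(k3,kitchen)", "open(d_hall_lab)", "open(d_store_lab)"]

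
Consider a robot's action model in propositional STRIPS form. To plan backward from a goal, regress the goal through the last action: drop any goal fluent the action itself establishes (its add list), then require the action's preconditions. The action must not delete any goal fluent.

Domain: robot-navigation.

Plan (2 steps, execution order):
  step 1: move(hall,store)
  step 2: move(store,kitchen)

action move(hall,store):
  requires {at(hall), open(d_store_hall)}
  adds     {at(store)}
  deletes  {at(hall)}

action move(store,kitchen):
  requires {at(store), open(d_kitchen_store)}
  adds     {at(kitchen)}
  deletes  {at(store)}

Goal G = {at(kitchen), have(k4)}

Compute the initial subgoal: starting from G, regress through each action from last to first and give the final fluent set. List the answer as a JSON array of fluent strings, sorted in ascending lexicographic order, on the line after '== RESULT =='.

Work backward from the goal:
  through step 2 (move(store,kitchen)): drop {at(kitchen)}, keep {have(k4)}, require {at(store), open(d_kitchen_store)}
    → {at(store), have(k4), open(d_kitchen_store)}
  through step 1 (move(hall,store)): drop {at(store)}, keep {have(k4), open(d_kitchen_store)}, require {at(hall), open(d_store_hall)}
    → {at(hall), have(k4), open(d_kitchen_store), open(d_store_hall)}

== RESULT ==
["at(hall)", "have(k4)", "open(d_kitchen_store)", "open(d_store_hall)"]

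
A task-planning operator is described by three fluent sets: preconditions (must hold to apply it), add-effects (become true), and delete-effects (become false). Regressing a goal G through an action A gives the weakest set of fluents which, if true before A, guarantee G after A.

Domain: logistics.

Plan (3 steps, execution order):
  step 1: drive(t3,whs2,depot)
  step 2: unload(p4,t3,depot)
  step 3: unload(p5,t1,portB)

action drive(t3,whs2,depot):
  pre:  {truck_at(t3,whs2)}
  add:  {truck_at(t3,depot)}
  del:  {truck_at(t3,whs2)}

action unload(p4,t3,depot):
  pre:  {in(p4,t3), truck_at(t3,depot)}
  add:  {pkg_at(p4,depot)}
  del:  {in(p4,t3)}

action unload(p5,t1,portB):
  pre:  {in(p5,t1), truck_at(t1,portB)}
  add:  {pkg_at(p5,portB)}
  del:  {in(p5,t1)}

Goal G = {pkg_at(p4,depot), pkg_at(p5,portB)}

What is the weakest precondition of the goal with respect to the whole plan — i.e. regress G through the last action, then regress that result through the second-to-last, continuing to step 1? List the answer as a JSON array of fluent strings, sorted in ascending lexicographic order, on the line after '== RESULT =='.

Work backward from the goal:
  through step 3 (unload(p5,t1,portB)): drop {pkg_at(p5,portB)}, keep {pkg_at(p4,depot)}, require {in(p5,t1), truck_at(t1,portB)}
    → {in(p5,t1), pkg_at(p4,depot), truck_at(t1,portB)}
  through step 2 (unload(p4,t3,depot)): drop {pkg_at(p4,depot)}, keep {in(p5,t1), truck_at(t1,portB)}, require {in(p4,t3), truck_at(t3,depot)}
    → {in(p4,t3), in(p5,t1), truck_at(t1,portB), truck_at(t3,depot)}
  through step 1 (drive(t3,whs2,depot)): drop {truck_at(t3,depot)}, keep {in(p4,t3), in(p5,t1), truck_at(t1,portB)}, require {truck_at(t3,whs2)}
    → {in(p4,t3), in(p5,t1), truck_at(t1,portB), truck_at(t3,whs2)}

== RESULT ==
["in(p4,t3)", "in(p5,t1)", "truck_at(t1,portB)", "truck_at(t3,whs2)"]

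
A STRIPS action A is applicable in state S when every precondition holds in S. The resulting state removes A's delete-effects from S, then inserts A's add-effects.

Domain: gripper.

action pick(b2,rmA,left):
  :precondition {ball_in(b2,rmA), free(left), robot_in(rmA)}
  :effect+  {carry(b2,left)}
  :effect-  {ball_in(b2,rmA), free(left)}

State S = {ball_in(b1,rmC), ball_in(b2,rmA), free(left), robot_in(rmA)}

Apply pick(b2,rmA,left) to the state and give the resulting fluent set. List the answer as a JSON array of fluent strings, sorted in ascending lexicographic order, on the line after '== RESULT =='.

Progress:
  pre ⊆ S: {ball_in(b2,rmA), free(left), robot_in(rmA)} ⊆ S  — applicable
  S \ del = {ball_in(b1,rmC), robot_in(rmA)}
  ∪ add   = {ball_in(b1,rmC), carry(b2,left), robot_in(rmA)}

== RESULT ==
["ball_in(b1,rmC)", "carry(b2,left)", "robot_in(rmA)"]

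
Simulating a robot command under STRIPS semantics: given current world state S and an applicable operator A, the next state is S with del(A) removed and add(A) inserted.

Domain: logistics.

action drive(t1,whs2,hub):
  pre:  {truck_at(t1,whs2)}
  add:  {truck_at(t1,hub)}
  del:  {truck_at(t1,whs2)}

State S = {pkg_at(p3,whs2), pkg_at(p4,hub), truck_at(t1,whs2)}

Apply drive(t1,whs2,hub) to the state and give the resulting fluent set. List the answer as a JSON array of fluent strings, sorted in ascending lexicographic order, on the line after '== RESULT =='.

Compute (S \ del) ∪ add:
  pre ⊆ S: {truck_at(t1,whs2)} ⊆ S  — applicable
  S \ del = {pkg_at(p3,whs2), pkg_at(p4,hub)}
  ∪ add   = {pkg_at(p3,whs2), pkg_at(p4,hub), truck_at(t1,hub)}

== RESULT ==
["pkg_at(p3,whs2)", "pkg_at(p4,hub)", "truck_at(t1,hub)"]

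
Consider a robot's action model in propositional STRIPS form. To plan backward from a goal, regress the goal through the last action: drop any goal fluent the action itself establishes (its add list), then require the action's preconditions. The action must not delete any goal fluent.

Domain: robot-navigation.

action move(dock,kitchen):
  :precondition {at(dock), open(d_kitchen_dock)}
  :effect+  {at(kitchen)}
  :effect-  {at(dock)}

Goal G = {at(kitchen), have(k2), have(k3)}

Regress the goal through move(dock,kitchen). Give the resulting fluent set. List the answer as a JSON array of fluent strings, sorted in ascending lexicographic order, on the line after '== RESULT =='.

Regress:
  G ∩ del = {}  (empty — regression defined)
  G \ add = {at(kitchen), have(k2), have(k3)} \ {at(kitchen)} = {have(k2), have(k3)}
  ∪ pre   = {have(k2), have(k3)} ∪ {at(dock), open(d_kitchen_dock)}
          = {at(dock), have(k2), have(k3), open(d_kitchen_dock)}

== RESULT ==
["at(dock)", "have(k2)", "have(k3)", "open(d_kitchen_dock)"]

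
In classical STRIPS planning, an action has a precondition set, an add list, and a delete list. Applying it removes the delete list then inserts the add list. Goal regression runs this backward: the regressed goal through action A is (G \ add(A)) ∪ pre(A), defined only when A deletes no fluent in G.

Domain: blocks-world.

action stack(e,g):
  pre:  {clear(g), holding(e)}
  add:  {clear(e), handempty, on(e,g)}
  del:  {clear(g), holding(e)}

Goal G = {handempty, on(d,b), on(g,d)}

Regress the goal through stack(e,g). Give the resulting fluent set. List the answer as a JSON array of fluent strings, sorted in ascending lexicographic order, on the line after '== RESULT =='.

Compute (G \ add) ∪ pre:
  G ∩ del = {}  (empty — regression defined)
  G \ add = {handempty, on(d,b), on(g,d)} \ {clear(e), handempty, on(e,g)} = {on(d,b), on(g,d)}
  ∪ pre   = {on(d,b), on(g,d)} ∪ {clear(g), holding(e)}
          = {clear(g), holding(e), on(d,b), on(g,d)}

== RESULT ==
["clear(g)", "holding(e)", "on(d,b)", "on(g,d)"]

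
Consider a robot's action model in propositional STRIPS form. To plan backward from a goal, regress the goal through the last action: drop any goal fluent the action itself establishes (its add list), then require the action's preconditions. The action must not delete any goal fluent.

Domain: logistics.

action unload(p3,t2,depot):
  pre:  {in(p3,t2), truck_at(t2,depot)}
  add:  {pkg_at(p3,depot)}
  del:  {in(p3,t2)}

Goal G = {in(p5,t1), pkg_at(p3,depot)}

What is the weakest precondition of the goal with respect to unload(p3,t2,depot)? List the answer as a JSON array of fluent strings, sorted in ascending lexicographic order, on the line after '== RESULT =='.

Compute (G \ add) ∪ pre:
  G ∩ del = {}  (empty — regression defined)
  G \ add = {in(p5,t1), pkg_at(p3,depot)} \ {pkg_at(p3,depot)} = {in(p5,t1)}
  ∪ pre   = {in(p5,t1)} ∪ {in(p3,t2), truck_at(t2,depot)}
          = {in(p3,t2), in(p5,t1), truck_at(t2,depot)}

== RESULT ==
["in(p3,t2)", "in(p5,t1)", "truck_at(t2,depot)"]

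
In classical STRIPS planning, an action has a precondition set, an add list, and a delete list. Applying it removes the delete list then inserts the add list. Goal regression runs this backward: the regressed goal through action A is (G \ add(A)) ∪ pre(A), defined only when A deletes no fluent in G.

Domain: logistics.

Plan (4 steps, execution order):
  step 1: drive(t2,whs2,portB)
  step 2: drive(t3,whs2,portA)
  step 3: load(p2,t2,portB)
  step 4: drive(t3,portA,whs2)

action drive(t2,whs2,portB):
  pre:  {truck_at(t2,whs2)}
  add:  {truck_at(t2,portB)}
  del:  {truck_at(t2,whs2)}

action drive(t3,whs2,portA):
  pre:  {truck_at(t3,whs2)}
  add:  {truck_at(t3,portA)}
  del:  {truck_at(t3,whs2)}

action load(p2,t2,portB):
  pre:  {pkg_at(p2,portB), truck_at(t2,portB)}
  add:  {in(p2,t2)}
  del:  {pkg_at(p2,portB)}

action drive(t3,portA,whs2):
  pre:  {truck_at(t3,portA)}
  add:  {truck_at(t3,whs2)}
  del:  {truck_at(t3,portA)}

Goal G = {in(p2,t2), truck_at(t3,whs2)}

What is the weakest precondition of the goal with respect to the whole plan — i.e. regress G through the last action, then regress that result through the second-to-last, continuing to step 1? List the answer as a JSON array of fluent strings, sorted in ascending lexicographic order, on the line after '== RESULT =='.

Work backward from the goal:
  through step 4 (drive(t3,portA,whs2)): drop {truck_at(t3,whs2)}, keep {in(p2,t2)}, require {truck_at(t3,portA)}
    → {in(p2,t2), truck_at(t3,portA)}
  through step 3 (load(p2,t2,portB)): drop {in(p2,t2)}, keep {truck_at(t3,portA)}, require {pkg_at(p2,portB), truck_at(t2,portB)}
    → {pkg_at(p2,portB), truck_at(t2,portB), truck_at(t3,portA)}
  through step 2 (drive(t3,whs2,portA)): drop {truck_at(t3,portA)}, keep {pkg_at(p2,portB), truck_at(t2,portB)}, require {truck_at(t3,whs2)}
    → {pkg_at(p2,portB), truck_at(t2,portB), truck_at(t3,whs2)}
  through step 1 (drive(t2,whs2,portB)): drop {truck_at(t2,portB)}, keep {pkg_at(p2,portB), truck_at(t3,whs2)}, require {truck_at(t2,whs2)}
    → {pkg_at(p2,portB), truck_at(t2,whs2), truck_at(t3,whs2)}

== RESULT ==
["pkg_at(p2,portB)", "truck_at(t2,whs2)", "truck_at(t3,whs2)"]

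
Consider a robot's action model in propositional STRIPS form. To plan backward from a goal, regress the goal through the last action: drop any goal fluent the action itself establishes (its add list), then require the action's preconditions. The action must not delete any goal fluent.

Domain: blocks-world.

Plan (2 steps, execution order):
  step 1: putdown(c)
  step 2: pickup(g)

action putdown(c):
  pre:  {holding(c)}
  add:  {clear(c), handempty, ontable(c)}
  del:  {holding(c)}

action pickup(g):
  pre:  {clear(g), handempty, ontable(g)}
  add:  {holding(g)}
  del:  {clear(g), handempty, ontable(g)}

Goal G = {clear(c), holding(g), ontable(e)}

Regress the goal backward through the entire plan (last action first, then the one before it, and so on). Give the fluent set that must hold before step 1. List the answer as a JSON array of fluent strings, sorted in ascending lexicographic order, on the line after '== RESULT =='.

Work backward from the goal:
  through step 2 (pickup(g)): drop {holding(g)}, keep {clear(c), ontable(e)}, require {clear(g), handempty, ontable(g)}
    → {clear(c), clear(g), handempty, ontable(e), ontable(g)}
  through step 1 (putdown(c)): drop {clear(c), handempty}, keep {clear(g), ontable(e), ontable(g)}, require {holding(c)}
    → {clear(g), holding(c), ontable(e), ontable(g)}

== RESULT ==
["clear(g)", "holding(c)", "ontable(e)", "ontable(g)"]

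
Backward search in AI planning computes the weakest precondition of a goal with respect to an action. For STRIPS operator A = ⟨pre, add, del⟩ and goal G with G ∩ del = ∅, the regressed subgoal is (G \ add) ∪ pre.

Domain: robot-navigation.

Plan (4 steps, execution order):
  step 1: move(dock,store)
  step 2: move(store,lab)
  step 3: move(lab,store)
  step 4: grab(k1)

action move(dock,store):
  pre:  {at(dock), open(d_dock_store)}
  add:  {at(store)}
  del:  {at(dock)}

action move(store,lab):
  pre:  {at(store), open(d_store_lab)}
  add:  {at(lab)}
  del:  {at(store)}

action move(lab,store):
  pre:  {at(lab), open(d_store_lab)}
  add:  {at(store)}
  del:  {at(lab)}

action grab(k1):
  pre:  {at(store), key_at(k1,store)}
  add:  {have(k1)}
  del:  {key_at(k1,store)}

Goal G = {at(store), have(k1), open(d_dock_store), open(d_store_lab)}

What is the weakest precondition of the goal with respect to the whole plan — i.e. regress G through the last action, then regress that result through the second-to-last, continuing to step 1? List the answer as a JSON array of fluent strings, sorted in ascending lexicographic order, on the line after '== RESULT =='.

Work backward from the goal:
  through step 4 (grab(k1)): drop {have(k1)}, keep {at(store), open(d_dock_store), open(d_store_lab)}, require {at(store), key_at(k1,store)}
    → {at(store), key_at(k1,store), open(d_dock_store), open(d_store_lab)}
  through step 3 (move(lab,store)): drop {at(store)}, keep {key_at(k1,store), open(d_dock_store), open(d_store_lab)}, require {at(lab), open(d_store_lab)}
    → {at(lab), key_at(k1,store), open(d_dock_store), open(d_store_lab)}
  through step 2 (move(store,lab)): drop {at(lab)}, keep {key_at(k1,store), open(d_dock_store), open(d_store_lab)}, require {at(store), open(d_store_lab)}
    → {at(store), key_at(k1,store), open(d_dock_store), open(d_store_lab)}
  through step 1 (move(dock,store)): drop {at(store)}, keep {key_at(k1,store), open(d_dock_store), open(d_store_lab)}, require {at(dock), open(d_dock_store)}
    → {at(dock), key_at(k1,store), open(d_dock_store), open(d_store_lab)}

== RESULT ==
["at(dock)", "key_at(k1,store)", "open(d_dock_store)", "open(d_store_lab)"]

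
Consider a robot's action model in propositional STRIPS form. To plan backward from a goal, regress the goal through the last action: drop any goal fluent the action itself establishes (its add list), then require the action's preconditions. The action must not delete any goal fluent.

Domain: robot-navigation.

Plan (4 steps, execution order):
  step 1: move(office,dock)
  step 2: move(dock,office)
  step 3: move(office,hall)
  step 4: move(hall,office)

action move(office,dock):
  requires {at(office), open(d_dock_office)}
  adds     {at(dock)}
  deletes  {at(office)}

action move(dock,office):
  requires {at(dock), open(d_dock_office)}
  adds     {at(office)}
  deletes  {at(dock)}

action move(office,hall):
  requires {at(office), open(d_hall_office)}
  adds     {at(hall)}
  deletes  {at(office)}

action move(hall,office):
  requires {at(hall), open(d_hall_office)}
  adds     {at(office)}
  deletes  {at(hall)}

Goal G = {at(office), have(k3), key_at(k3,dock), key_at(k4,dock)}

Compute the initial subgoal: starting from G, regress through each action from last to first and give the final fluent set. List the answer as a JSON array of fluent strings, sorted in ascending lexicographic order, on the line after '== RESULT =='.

Regress step by step:
  through step 4 (move(hall,office)): drop {at(office)}, keep {have(k3), key_at(k3,dock), key_at(k4,dock)}, require {at(hall), open(d_hall_office)}
    → {at(hall), have(k3), key_at(k3,dock), key_at(k4,dock), open(d_hall_office)}
  through step 3 (move(office,hall)): drop {at(hall)}, keep {have(k3), key_at(k3,dock), key_at(k4,dock), open(d_hall_office)}, require {at(office), open(d_hall_office)}
    → {at(office), have(k3), key_at(k3,dock), key_at(k4,dock), open(d_hall_office)}
  through step 2 (move(dock,office)): drop {at(office)}, keep {have(k3), key_at(k3,dock), key_at(k4,dock), open(d_hall_office)}, require {at(dock), open(d_dock_office)}
    → {at(dock), have(k3), key_at(k3,dock), key_at(k4,dock), open(d_dock_office), open(d_hall_office)}
  through step 1 (move(office,dock)): drop {at(dock)}, keep {have(k3), key_at(k3,dock), key_at(k4,dock), open(d_dock_office), open(d_hall_office)}, require {at(office), open(d_dock_office)}
    → {at(office), have(k3), key_at(k3,dock), key_at(k4,dock), open(d_dock_office), open(d_hall_office)}

== RESULT ==
["at(office)", "have(k3)", "key_at(k3,dock)", "key_at(k4,dock)", "open(d_dock_office)", "open(d_hall_office)"]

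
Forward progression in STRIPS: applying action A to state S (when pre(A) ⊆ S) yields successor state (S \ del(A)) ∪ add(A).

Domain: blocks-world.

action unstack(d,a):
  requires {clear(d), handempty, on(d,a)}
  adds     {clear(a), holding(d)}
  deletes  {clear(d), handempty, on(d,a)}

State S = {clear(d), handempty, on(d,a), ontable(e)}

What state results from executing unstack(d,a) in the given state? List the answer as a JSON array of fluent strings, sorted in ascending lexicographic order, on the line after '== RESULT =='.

Progress:
  pre ⊆ S: {clear(d), handempty, on(d,a)} ⊆ S  — applicable
  S \ del = {ontable(e)}
  ∪ add   = {clear(a), holding(d), ontable(e)}

== RESULT ==
["clear(a)", "holding(d)", "ontable(e)"]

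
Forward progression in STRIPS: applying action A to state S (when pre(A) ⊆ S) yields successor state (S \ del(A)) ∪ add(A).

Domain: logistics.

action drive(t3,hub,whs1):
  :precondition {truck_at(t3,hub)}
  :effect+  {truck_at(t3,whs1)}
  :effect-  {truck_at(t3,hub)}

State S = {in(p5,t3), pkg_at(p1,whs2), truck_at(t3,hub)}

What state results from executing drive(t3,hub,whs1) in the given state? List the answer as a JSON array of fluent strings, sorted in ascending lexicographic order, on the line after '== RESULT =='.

Compute (S \ del) ∪ add:
  pre ⊆ S: {truck_at(t3,hub)} ⊆ S  — applicable
  S \ del = {in(p5,t3), pkg_at(p1,whs2)}
  ∪ add   = {in(p5,t3), pkg_at(p1,whs2), truck_at(t3,whs1)}

== RESULT ==
["in(p5,t3)", "pkg_at(p1,whs2)", "truck_at(t3,whs1)"]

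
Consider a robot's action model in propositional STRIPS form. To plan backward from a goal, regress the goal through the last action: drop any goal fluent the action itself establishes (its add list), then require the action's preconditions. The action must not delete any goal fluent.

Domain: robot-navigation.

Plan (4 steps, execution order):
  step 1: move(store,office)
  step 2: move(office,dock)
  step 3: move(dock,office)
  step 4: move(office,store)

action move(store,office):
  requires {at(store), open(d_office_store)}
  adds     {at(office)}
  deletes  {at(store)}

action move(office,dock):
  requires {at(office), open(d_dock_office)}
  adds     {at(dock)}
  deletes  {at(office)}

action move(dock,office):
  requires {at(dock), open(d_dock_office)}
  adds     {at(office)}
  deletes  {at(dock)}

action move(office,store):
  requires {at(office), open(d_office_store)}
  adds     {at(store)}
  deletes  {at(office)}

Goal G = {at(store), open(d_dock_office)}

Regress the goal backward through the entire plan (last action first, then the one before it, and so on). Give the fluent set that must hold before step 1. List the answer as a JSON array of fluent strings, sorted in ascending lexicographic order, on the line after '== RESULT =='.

Work backward from the goal:
  through step 4 (move(office,store)): drop {at(store)}, keep {open(d_dock_office)}, require {at(office), open(d_office_store)}
    → {at(office), open(d_dock_office), open(d_office_store)}
  through step 3 (move(dock,office)): drop {at(office)}, keep {open(d_dock_office), open(d_office_store)}, require {at(dock), open(d_dock_office)}
    → {at(dock), open(d_dock_office), open(d_office_store)}
  through step 2 (move(office,dock)): drop {at(dock)}, keep {open(d_dock_office), open(d_office_store)}, require {at(office), open(d_dock_office)}
    → {at(office), open(d_dock_office), open(d_office_store)}
  through step 1 (move(store,office)): drop {at(office)}, keep {open(d_dock_office), open(d_office_store)}, require {at(store), open(d_office_store)}
    → {at(store), open(d_dock_office), open(d_office_store)}

== RESULT ==
["at(store)", "open(d_dock_office)", "open(d_office_store)"]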